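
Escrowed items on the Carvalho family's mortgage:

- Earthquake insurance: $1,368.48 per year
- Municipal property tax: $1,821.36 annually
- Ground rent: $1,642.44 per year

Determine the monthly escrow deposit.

$402.69

Earthquake insurance: $1,368.48
Municipal property tax: $1,821.36
Ground rent: $1,642.44
Yearly total = $4,832.28
Base monthly escrow = $4,832.28 ÷ 12 = $402.69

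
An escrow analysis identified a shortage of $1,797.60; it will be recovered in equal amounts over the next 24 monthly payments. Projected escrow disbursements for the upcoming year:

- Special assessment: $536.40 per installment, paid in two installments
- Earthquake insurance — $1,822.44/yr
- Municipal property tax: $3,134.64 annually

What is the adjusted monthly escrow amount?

Special assessment = $536.40 × 2 = $1,072.80 per year
Earthquake insurance = $1,822.44 per year
Municipal property tax = $3,134.64 per year
Combined annual = $1,072.80 + $1,822.44 + $3,134.64 = $6,029.88
Base monthly escrow = $6,029.88 ÷ 12 = $502.49
Shortage spread = $1,797.60 ÷ 24 = $74.90/mo
New monthly escrow = $502.49 + $74.90 = $577.39

$577.39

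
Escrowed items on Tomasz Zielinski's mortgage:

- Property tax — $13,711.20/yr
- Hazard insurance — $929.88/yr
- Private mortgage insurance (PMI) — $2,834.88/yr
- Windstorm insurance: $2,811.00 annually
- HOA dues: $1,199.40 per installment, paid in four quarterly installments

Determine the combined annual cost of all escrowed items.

$25,084.56

Property tax: $13,711.20 annually
Hazard insurance: $929.88 annually
Private mortgage insurance (PMI): $2,834.88 annually
Windstorm insurance: $2,811.00 annually
HOA dues: $1,199.40 × 4 = $4,797.60 annually
Annual escrow total = $13,711.20 + $929.88 + $2,834.88 + $2,811.00 + $4,797.60 = $25,084.56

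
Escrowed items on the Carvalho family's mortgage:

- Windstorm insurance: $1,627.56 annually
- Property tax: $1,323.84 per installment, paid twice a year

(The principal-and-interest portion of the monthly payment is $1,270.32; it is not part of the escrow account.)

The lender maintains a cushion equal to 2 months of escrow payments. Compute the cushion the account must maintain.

$712.54

Windstorm insurance = $1,627.56
Property tax = $1,323.84 × 2 = $2,647.68
Total per year = $1,627.56 + $2,647.68 = $4,275.24
Base monthly escrow = $4,275.24 / 12 = $356.27
Cushion = 2 × $356.27 = $712.54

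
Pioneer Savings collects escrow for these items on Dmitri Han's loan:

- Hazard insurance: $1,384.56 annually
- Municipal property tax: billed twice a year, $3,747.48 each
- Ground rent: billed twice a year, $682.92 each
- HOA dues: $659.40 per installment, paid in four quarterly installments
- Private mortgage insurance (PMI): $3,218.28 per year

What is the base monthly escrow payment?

Hazard insurance = $1,384.56/yr
Municipal property tax = $3,747.48 × 2 = $7,494.96/yr
Ground rent = $682.92 × 2 = $1,365.84/yr
HOA dues = $659.40 × 4 = $2,637.60/yr
Private mortgage insurance (PMI) = $3,218.28/yr
Total per year = $16,101.24
Monthly escrow = $16,101.24 / 12 = $1,341.77

$1,341.77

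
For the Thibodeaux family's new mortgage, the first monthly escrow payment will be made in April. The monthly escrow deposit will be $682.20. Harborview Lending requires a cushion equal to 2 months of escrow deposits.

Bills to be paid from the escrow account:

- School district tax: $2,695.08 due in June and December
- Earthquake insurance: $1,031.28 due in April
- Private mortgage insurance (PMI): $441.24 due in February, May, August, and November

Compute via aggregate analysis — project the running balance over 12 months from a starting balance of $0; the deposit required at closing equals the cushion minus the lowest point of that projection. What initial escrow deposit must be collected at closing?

Cushion = 2 × $682.20 = $1,364.40
Trial balance (start $0, +$682.20 each month, − disbursements):
  Apr: +$682.20 − $1,031.28 → -$349.08
  May: +$682.20 − $441.24 → -$108.12
  Jun: +$682.20 − $2,695.08 → -$2,121.00
  Jul: +$682.20 → -$1,438.80
  Aug: +$682.20 − $441.24 → -$1,197.84
  Sep: +$682.20 → -$515.64
  Oct: +$682.20 → $166.56
  Nov: +$682.20 − $441.24 → $407.52
  Dec: +$682.20 − $2,695.08 → -$1,605.36
  Jan: +$682.20 → -$923.16
  Feb: +$682.20 − $441.24 → -$682.20
  Mar: +$682.20 → $0.00
Lowest trial balance = -$2,121.00 (Jun)
Initial deposit = cushion − low point = $1,364.40 − (-$2,121.00) = $3,485.40

$3,485.40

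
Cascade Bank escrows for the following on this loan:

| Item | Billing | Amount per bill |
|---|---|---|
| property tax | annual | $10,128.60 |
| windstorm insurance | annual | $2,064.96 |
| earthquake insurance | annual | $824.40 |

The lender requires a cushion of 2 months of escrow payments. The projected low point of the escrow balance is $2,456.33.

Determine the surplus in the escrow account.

Property tax: $10,128.60/yr
Windstorm insurance: $2,064.96/yr
Earthquake insurance: $824.40/yr
Total annual escrow = $10,128.60 + $2,064.96 + $824.40 = $13,017.96
Monthly = $13,017.96 ÷ 12 = $1,084.83
Required reserve = 2 × $1,084.83 = $2,169.66
Surplus = $2,456.33 − $2,169.66 = $286.67

$286.67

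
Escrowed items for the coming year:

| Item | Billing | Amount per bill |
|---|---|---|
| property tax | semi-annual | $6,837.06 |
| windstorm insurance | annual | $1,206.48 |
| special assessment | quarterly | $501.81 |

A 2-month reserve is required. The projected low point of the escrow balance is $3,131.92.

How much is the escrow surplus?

Property tax: $6,837.06 × 2 = $13,674.12 annually
Windstorm insurance: $1,206.48 annually
Special assessment: $501.81 × 4 = $2,007.24 annually
Total per year = $13,674.12 + $1,206.48 + $2,007.24 = $16,887.84
Monthly escrow = $16,887.84 ÷ 12 = $1,407.32
Required reserve = 2 × $1,407.32 = $2,814.64
Excess over cushion: $3,131.92 − $2,814.64 = $317.28

$317.28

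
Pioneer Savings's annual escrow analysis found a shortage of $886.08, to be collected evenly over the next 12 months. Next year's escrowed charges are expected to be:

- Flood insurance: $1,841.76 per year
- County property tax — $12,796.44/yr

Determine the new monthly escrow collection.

Flood insurance = $1,841.76 annually
County property tax = $12,796.44 annually
Total per year = $14,638.20
Base monthly escrow = $14,638.20 / 12 = $1,219.85
Shortage per month = $886.08 / 12 = $73.84
New monthly escrow = $1,219.85 + $73.84 = $1,293.69

$1,293.69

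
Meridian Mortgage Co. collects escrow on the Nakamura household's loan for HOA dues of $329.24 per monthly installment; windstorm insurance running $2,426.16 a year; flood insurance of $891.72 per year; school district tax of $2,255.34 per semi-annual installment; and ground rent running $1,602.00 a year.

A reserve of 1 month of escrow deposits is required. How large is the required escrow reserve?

HOA dues: $329.24 × 12 = $3,950.88 per year
Windstorm insurance: $2,426.16 per year
Flood insurance: $891.72 per year
School district tax: $2,255.34 × 2 = $4,510.68 per year
Ground rent: $1,602.00 per year
Total per year = $3,950.88 + $2,426.16 + $891.72 + $4,510.68 + $1,602.00 = $13,381.44
Monthly = $13,381.44 / 12 = $1,115.12
Cushion = 1 × $1,115.12 = $1,115.12

$1,115.12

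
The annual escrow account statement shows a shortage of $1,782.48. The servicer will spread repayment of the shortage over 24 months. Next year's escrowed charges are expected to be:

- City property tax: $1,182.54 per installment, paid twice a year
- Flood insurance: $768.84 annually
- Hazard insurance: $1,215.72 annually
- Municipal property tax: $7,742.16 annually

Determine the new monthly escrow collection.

$1,081.92

City property tax = $1,182.54 × 2 = $2,365.08/yr
Flood insurance = $768.84/yr
Hazard insurance = $1,215.72/yr
Municipal property tax = $7,742.16/yr
Annual escrow total = $12,091.80
Monthly escrow = $12,091.80 / 12 = $1,007.65
Shortage spread = $1,782.48 / 24 = $74.27/mo
Adjusted monthly = $1,007.65 + $74.27 = $1,081.92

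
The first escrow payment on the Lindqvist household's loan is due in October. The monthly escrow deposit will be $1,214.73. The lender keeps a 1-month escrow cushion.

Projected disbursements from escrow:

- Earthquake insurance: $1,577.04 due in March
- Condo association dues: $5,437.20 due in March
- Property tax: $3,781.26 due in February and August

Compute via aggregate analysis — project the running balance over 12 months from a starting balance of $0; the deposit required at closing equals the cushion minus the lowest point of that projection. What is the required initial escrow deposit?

$4,721.85

Cushion = 1 × $1,214.73 = $1,214.73
Trial balance (start $0, +$1,214.73 each month, − disbursements):
  Oct: +$1,214.73 → $1,214.73
  Nov: +$1,214.73 → $2,429.46
  Dec: +$1,214.73 → $3,644.19
  Jan: +$1,214.73 → $4,858.92
  Feb: +$1,214.73 − $3,781.26 → $2,292.39
  Mar: +$1,214.73 − $7,014.24 → -$3,507.12
  Apr: +$1,214.73 → -$2,292.39
  May: +$1,214.73 → -$1,077.66
  Jun: +$1,214.73 → $137.07
  Jul: +$1,214.73 → $1,351.80
  Aug: +$1,214.73 − $3,781.26 → -$1,214.73
  Sep: +$1,214.73 → $0.00
Lowest trial balance = -$3,507.12 (Mar)
Initial deposit = cushion − low point = $1,214.73 − (-$3,507.12) = $4,721.85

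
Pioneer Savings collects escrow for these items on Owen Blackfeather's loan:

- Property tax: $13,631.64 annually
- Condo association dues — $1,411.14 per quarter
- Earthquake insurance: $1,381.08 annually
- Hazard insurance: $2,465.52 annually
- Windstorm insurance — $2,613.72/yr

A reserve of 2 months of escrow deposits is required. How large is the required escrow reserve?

Property tax: $13,631.64
Condo association dues: $1,411.14 × 4 = $5,644.56
Earthquake insurance: $1,381.08
Hazard insurance: $2,465.52
Windstorm insurance: $2,613.72
Annual escrow total = $25,736.52
Monthly escrow = $25,736.52 ÷ 12 = $2,144.71
Reserve = 2 × $2,144.71 = $4,289.42

$4,289.42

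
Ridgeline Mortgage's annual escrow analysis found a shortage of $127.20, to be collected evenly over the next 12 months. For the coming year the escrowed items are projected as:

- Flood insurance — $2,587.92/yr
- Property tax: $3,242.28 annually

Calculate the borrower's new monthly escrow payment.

Flood insurance: $2,587.92 per year
Property tax: $3,242.28 per year
Yearly total = $2,587.92 + $3,242.28 = $5,830.20
Monthly escrow = $5,830.20 / 12 = $485.85
Monthly shortage recovery: $127.20 / 12 = $10.60
Adjusted monthly = $485.85 + $10.60 = $496.45

$496.45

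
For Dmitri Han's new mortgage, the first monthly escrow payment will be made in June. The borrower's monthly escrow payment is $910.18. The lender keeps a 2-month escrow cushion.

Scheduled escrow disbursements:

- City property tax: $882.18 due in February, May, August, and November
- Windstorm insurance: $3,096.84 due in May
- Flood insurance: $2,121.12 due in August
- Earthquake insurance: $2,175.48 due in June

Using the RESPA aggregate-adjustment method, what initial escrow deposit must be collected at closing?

$4,268.60

Cushion = 2 × $910.18 = $1,820.36
Trial balance (start $0, +$910.18 each month, − disbursements):
  Jun: +$910.18 − $2,175.48 → -$1,265.30
  Jul: +$910.18 → -$355.12
  Aug: +$910.18 − $3,003.30 → -$2,448.24
  Sep: +$910.18 → -$1,538.06
  Oct: +$910.18 → -$627.88
  Nov: +$910.18 − $882.18 → -$599.88
  Dec: +$910.18 → $310.30
  Jan: +$910.18 → $1,220.48
  Feb: +$910.18 − $882.18 → $1,248.48
  Mar: +$910.18 → $2,158.66
  Apr: +$910.18 → $3,068.84
  May: +$910.18 − $3,979.02 → $0.00
Lowest trial balance = -$2,448.24 (Aug)
Initial deposit = cushion − low point = $1,820.36 − (-$2,448.24) = $4,268.60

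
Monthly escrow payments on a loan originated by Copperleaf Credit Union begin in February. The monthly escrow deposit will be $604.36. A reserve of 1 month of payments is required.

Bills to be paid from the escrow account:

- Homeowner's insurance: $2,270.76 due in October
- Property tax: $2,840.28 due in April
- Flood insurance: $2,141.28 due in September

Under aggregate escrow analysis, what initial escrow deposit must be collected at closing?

Cushion = 1 × $604.36 = $604.36
Trial balance (start $0, +$604.36 each month, − disbursements):
  Feb: +$604.36 → $604.36
  Mar: +$604.36 → $1,208.72
  Apr: +$604.36 − $2,840.28 → -$1,027.20
  May: +$604.36 → -$422.84
  Jun: +$604.36 → $181.52
  Jul: +$604.36 → $785.88
  Aug: +$604.36 → $1,390.24
  Sep: +$604.36 − $2,141.28 → -$146.68
  Oct: +$604.36 − $2,270.76 → -$1,813.08
  Nov: +$604.36 → -$1,208.72
  Dec: +$604.36 → -$604.36
  Jan: +$604.36 → $0.00
Lowest trial balance = -$1,813.08 (Oct)
Initial deposit = cushion − low point = $604.36 − (-$1,813.08) = $2,417.44

$2,417.44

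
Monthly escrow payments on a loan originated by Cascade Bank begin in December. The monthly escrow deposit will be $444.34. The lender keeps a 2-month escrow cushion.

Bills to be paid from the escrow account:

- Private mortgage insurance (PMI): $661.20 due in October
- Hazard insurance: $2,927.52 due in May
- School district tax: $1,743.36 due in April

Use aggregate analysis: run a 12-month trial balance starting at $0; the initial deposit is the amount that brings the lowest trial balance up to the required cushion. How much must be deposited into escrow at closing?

Cushion = 2 × $444.34 = $888.68
Trial balance (start $0, +$444.34 each month, − disbursements):
  Dec: +$444.34 → $444.34
  Jan: +$444.34 → $888.68
  Feb: +$444.34 → $1,333.02
  Mar: +$444.34 → $1,777.36
  Apr: +$444.34 − $1,743.36 → $478.34
  May: +$444.34 − $2,927.52 → -$2,004.84
  Jun: +$444.34 → -$1,560.50
  Jul: +$444.34 → -$1,116.16
  Aug: +$444.34 → -$671.82
  Sep: +$444.34 → -$227.48
  Oct: +$444.34 − $661.20 → -$444.34
  Nov: +$444.34 → $0.00
Lowest trial balance = -$2,004.84 (May)
Initial deposit = cushion − low point = $888.68 − (-$2,004.84) = $2,893.52

$2,893.52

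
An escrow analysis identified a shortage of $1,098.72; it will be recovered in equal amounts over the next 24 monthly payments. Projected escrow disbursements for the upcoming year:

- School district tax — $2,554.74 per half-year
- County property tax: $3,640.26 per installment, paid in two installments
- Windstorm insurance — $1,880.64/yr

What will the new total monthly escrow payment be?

School district tax = $2,554.74 × 2 = $5,109.48 per year
County property tax = $3,640.26 × 2 = $7,280.52 per year
Windstorm insurance = $1,880.64 per year
Total annual escrow = $14,270.64
Monthly = $14,270.64 ÷ 12 = $1,189.22
Shortage per month = $1,098.72 / 24 = $45.78
Adjusted monthly = $1,189.22 + $45.78 = $1,235.00

$1,235.00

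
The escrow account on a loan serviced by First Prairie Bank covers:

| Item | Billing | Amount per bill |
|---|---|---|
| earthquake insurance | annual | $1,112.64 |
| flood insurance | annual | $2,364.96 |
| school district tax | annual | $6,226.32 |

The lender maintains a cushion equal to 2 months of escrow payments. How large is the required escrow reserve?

Earthquake insurance — $1,112.64/yr
Flood insurance — $2,364.96/yr
School district tax — $6,226.32/yr
Total annual escrow = $9,703.92
Monthly escrow = $9,703.92 / 12 = $808.66
Reserve = 2 × $808.66 = $1,617.32

$1,617.32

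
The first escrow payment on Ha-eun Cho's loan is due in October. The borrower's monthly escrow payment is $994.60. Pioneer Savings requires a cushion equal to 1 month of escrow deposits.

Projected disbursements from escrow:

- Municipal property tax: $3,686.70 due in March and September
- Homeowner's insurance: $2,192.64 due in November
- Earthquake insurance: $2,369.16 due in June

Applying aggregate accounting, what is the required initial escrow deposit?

$1,198.04

Cushion = 1 × $994.60 = $994.60
Trial balance (start $0, +$994.60 each month, − disbursements):
  Oct: +$994.60 → $994.60
  Nov: +$994.60 − $2,192.64 → -$203.44
  Dec: +$994.60 → $791.16
  Jan: +$994.60 → $1,785.76
  Feb: +$994.60 → $2,780.36
  Mar: +$994.60 − $3,686.70 → $88.26
  Apr: +$994.60 → $1,082.86
  May: +$994.60 → $2,077.46
  Jun: +$994.60 − $2,369.16 → $702.90
  Jul: +$994.60 → $1,697.50
  Aug: +$994.60 → $2,692.10
  Sep: +$994.60 − $3,686.70 → $0.00
Lowest trial balance = -$203.44 (Nov)
Initial deposit = cushion − low point = $994.60 − (-$203.44) = $1,198.04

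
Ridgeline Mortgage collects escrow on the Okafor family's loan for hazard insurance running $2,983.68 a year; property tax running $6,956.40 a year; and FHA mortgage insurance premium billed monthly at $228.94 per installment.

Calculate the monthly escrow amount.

$1,057.28

Hazard insurance = $2,983.68/yr
Property tax = $6,956.40/yr
FHA mortgage insurance premium = $228.94 × 12 = $2,747.28/yr
Annual escrow total = $2,983.68 + $6,956.40 + $2,747.28 = $12,687.36
Base monthly escrow = $12,687.36 / 12 = $1,057.28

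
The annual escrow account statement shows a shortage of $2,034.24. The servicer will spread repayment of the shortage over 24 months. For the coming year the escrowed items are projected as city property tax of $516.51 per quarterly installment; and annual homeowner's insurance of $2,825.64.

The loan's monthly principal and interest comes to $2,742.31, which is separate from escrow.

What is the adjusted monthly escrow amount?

City property tax = $516.51 × 4 = $2,066.04 annually
Homeowner's insurance = $2,825.64 annually
Total annual escrow = $4,891.68
Monthly = $4,891.68 / 12 = $407.64
Shortage per month = $2,034.24 ÷ 24 = $84.76
New monthly escrow = $407.64 + $84.76 = $492.40

$492.40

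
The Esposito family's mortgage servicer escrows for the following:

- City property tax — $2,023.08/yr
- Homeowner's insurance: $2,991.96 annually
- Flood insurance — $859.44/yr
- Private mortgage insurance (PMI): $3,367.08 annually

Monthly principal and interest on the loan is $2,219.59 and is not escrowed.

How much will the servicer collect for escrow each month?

$770.13

City property tax — $2,023.08 annually
Homeowner's insurance — $2,991.96 annually
Flood insurance — $859.44 annually
Private mortgage insurance (PMI) — $3,367.08 annually
Total annual escrow = $2,023.08 + $2,991.96 + $859.44 + $3,367.08 = $9,241.56
Base monthly escrow = $9,241.56 ÷ 12 = $770.13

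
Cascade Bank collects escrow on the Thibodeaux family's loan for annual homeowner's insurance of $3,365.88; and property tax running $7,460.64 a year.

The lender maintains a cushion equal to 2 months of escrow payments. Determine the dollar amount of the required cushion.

$1,804.42

Homeowner's insurance: $3,365.88 per year
Property tax: $7,460.64 per year
Combined annual = $3,365.88 + $7,460.64 = $10,826.52
Per month = $10,826.52 / 12 = $902.21
Reserve = 2 × $902.21 = $1,804.42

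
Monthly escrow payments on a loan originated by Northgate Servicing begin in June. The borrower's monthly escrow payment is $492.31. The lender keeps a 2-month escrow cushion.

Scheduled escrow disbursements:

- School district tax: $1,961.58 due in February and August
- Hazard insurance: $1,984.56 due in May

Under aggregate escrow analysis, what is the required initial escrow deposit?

$1,469.27

Cushion = 2 × $492.31 = $984.62
Trial balance (start $0, +$492.31 each month, − disbursements):
  Jun: +$492.31 → $492.31
  Jul: +$492.31 → $984.62
  Aug: +$492.31 − $1,961.58 → -$484.65
  Sep: +$492.31 → $7.66
  Oct: +$492.31 → $499.97
  Nov: +$492.31 → $992.28
  Dec: +$492.31 → $1,484.59
  Jan: +$492.31 → $1,976.90
  Feb: +$492.31 − $1,961.58 → $507.63
  Mar: +$492.31 → $999.94
  Apr: +$492.31 → $1,492.25
  May: +$492.31 − $1,984.56 → $0.00
Lowest trial balance = -$484.65 (Aug)
Initial deposit = cushion − low point = $984.62 − (-$484.65) = $1,469.27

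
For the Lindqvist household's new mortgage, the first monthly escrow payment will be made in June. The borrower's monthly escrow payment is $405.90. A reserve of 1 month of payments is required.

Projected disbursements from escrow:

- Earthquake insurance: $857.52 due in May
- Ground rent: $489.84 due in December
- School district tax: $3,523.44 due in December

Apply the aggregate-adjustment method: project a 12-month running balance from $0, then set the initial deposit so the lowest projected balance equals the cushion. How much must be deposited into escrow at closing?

$1,577.88

Cushion = 1 × $405.90 = $405.90
Trial balance (start $0, +$405.90 each month, − disbursements):
  Jun: +$405.90 → $405.90
  Jul: +$405.90 → $811.80
  Aug: +$405.90 → $1,217.70
  Sep: +$405.90 → $1,623.60
  Oct: +$405.90 → $2,029.50
  Nov: +$405.90 → $2,435.40
  Dec: +$405.90 − $4,013.28 → -$1,171.98
  Jan: +$405.90 → -$766.08
  Feb: +$405.90 → -$360.18
  Mar: +$405.90 → $45.72
  Apr: +$405.90 → $451.62
  May: +$405.90 − $857.52 → $0.00
Lowest trial balance = -$1,171.98 (Dec)
Initial deposit = cushion − low point = $405.90 − (-$1,171.98) = $1,577.88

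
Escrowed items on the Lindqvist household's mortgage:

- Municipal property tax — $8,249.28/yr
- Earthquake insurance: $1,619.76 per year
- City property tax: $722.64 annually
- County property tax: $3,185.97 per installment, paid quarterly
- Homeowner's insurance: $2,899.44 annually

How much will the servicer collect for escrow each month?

$2,186.25

Municipal property tax = $8,249.28 annually
Earthquake insurance = $1,619.76 annually
City property tax = $722.64 annually
County property tax = $3,185.97 × 4 = $12,743.88 annually
Homeowner's insurance = $2,899.44 annually
Total per year = $26,235.00
Monthly escrow = $26,235.00 ÷ 12 = $2,186.25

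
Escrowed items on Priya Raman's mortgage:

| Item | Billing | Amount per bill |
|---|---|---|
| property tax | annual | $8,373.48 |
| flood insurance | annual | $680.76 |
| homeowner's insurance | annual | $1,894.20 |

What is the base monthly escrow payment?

Property tax: $8,373.48
Flood insurance: $680.76
Homeowner's insurance: $1,894.20
Yearly total = $8,373.48 + $680.76 + $1,894.20 = $10,948.44
Monthly escrow = $10,948.44 / 12 = $912.37

$912.37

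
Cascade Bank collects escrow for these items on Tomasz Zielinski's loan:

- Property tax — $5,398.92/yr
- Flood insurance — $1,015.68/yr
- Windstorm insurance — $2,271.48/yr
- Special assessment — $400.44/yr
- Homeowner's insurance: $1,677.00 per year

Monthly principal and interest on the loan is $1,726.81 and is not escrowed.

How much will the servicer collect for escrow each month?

Property tax = $5,398.92/yr
Flood insurance = $1,015.68/yr
Windstorm insurance = $2,271.48/yr
Special assessment = $400.44/yr
Homeowner's insurance = $1,677.00/yr
Total annual escrow = $5,398.92 + $1,015.68 + $2,271.48 + $400.44 + $1,677.00 = $10,763.52
Monthly = $10,763.52 ÷ 12 = $896.96

$896.96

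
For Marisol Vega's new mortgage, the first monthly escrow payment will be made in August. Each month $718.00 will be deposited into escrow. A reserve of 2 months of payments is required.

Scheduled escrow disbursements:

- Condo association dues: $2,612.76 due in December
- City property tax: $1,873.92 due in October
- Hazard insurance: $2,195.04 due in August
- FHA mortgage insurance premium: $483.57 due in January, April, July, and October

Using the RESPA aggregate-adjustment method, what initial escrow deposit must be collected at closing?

$5,011.29

Cushion = 2 × $718.00 = $1,436.00
Trial balance (start $0, +$718.00 each month, − disbursements):
  Aug: +$718.00 − $2,195.04 → -$1,477.04
  Sep: +$718.00 → -$759.04
  Oct: +$718.00 − $2,357.49 → -$2,398.53
  Nov: +$718.00 → -$1,680.53
  Dec: +$718.00 − $2,612.76 → -$3,575.29
  Jan: +$718.00 − $483.57 → -$3,340.86
  Feb: +$718.00 → -$2,622.86
  Mar: +$718.00 → -$1,904.86
  Apr: +$718.00 − $483.57 → -$1,670.43
  May: +$718.00 → -$952.43
  Jun: +$718.00 → -$234.43
  Jul: +$718.00 − $483.57 → $0.00
Lowest trial balance = -$3,575.29 (Dec)
Initial deposit = cushion − low point = $1,436.00 − (-$3,575.29) = $5,011.29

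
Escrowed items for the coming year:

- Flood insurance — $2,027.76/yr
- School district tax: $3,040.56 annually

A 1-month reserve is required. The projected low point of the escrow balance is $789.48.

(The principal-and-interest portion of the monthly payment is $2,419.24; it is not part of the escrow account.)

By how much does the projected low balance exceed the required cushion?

Flood insurance: $2,027.76
School district tax: $3,040.56
Yearly total = $5,068.32
Base monthly escrow = $5,068.32 ÷ 12 = $422.36
Required reserve = 1 × $422.36 = $422.36
Excess over cushion: $789.48 − $422.36 = $367.12

$367.12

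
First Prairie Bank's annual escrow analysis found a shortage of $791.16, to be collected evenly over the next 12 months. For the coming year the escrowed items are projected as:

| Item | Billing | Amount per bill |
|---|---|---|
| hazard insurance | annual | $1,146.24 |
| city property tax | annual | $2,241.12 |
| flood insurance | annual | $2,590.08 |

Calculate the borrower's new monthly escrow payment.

Hazard insurance — $1,146.24 annually
City property tax — $2,241.12 annually
Flood insurance — $2,590.08 annually
Total annual escrow = $5,977.44
Monthly escrow = $5,977.44 / 12 = $498.12
Monthly shortage recovery: $791.16 / 12 = $65.93
New monthly escrow = $498.12 + $65.93 = $564.05

$564.05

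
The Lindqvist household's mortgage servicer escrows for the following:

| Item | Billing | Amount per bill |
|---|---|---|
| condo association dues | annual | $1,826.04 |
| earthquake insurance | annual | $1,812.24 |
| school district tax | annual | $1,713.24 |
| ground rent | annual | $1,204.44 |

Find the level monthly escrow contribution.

$546.33

Condo association dues — $1,826.04 annually
Earthquake insurance — $1,812.24 annually
School district tax — $1,713.24 annually
Ground rent — $1,204.44 annually
Combined annual = $1,826.04 + $1,812.24 + $1,713.24 + $1,204.44 = $6,555.96
Monthly escrow = $6,555.96 ÷ 12 = $546.33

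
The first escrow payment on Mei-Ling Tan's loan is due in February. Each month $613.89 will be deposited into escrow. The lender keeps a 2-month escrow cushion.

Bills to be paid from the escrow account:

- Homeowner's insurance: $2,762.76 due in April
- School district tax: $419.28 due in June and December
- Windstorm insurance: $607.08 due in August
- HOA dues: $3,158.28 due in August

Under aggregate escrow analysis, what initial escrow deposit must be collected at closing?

$3,877.95

Cushion = 2 × $613.89 = $1,227.78
Trial balance (start $0, +$613.89 each month, − disbursements):
  Feb: +$613.89 → $613.89
  Mar: +$613.89 → $1,227.78
  Apr: +$613.89 − $2,762.76 → -$921.09
  May: +$613.89 → -$307.20
  Jun: +$613.89 − $419.28 → -$112.59
  Jul: +$613.89 → $501.30
  Aug: +$613.89 − $3,765.36 → -$2,650.17
  Sep: +$613.89 → -$2,036.28
  Oct: +$613.89 → -$1,422.39
  Nov: +$613.89 → -$808.50
  Dec: +$613.89 − $419.28 → -$613.89
  Jan: +$613.89 → $0.00
Lowest trial balance = -$2,650.17 (Aug)
Initial deposit = cushion − low point = $1,227.78 − (-$2,650.17) = $3,877.95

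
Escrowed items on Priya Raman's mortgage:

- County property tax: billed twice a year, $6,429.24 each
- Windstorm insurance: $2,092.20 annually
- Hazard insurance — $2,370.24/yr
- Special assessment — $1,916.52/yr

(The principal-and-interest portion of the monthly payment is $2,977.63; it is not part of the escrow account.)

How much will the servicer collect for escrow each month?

County property tax — $6,429.24 × 2 = $12,858.48/yr
Windstorm insurance — $2,092.20/yr
Hazard insurance — $2,370.24/yr
Special assessment — $1,916.52/yr
Total annual escrow = $19,237.44
Monthly escrow = $19,237.44 ÷ 12 = $1,603.12

$1,603.12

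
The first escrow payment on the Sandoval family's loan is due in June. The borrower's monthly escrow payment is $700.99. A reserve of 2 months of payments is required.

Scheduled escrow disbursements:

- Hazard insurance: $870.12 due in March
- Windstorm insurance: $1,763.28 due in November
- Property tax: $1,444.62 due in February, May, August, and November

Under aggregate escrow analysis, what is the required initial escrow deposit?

Cushion = 2 × $700.99 = $1,401.98
Trial balance (start $0, +$700.99 each month, − disbursements):
  Jun: +$700.99 → $700.99
  Jul: +$700.99 → $1,401.98
  Aug: +$700.99 − $1,444.62 → $658.35
  Sep: +$700.99 → $1,359.34
  Oct: +$700.99 → $2,060.33
  Nov: +$700.99 − $3,207.90 → -$446.58
  Dec: +$700.99 → $254.41
  Jan: +$700.99 → $955.40
  Feb: +$700.99 − $1,444.62 → $211.77
  Mar: +$700.99 − $870.12 → $42.64
  Apr: +$700.99 → $743.63
  May: +$700.99 − $1,444.62 → $0.00
Lowest trial balance = -$446.58 (Nov)
Initial deposit = cushion − low point = $1,401.98 − (-$446.58) = $1,848.56

$1,848.56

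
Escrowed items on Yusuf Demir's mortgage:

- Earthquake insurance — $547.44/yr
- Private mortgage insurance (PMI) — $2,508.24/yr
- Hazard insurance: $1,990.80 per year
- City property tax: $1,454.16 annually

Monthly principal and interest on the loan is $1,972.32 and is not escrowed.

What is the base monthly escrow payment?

Earthquake insurance = $547.44 per year
Private mortgage insurance (PMI) = $2,508.24 per year
Hazard insurance = $1,990.80 per year
City property tax = $1,454.16 per year
Combined annual = $547.44 + $2,508.24 + $1,990.80 + $1,454.16 = $6,500.64
Monthly escrow = $6,500.64 / 12 = $541.72

$541.72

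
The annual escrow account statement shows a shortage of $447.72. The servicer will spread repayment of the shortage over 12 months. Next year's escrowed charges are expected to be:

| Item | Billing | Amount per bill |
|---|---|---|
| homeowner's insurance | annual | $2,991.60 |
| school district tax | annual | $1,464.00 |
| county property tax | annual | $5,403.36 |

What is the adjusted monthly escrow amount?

$858.89

Homeowner's insurance — $2,991.60 per year
School district tax — $1,464.00 per year
County property tax — $5,403.36 per year
Total annual escrow = $2,991.60 + $1,464.00 + $5,403.36 = $9,858.96
Base monthly escrow = $9,858.96 ÷ 12 = $821.58
Monthly shortage recovery: $447.72 ÷ 12 = $37.31
New monthly escrow = $821.58 + $37.31 = $858.89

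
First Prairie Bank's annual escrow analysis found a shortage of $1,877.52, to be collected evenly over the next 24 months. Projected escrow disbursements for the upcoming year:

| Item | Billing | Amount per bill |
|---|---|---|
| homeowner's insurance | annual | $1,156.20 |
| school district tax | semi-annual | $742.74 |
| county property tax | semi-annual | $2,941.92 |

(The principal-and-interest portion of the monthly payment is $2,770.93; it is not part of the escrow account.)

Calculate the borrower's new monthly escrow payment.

Homeowner's insurance — $1,156.20 per year
School district tax — $742.74 × 2 = $1,485.48 per year
County property tax — $2,941.92 × 2 = $5,883.84 per year
Total per year = $1,156.20 + $1,485.48 + $5,883.84 = $8,525.52
Monthly escrow = $8,525.52 / 12 = $710.46
Shortage per month = $1,877.52 / 24 = $78.23
New monthly escrow = $710.46 + $78.23 = $788.69

$788.69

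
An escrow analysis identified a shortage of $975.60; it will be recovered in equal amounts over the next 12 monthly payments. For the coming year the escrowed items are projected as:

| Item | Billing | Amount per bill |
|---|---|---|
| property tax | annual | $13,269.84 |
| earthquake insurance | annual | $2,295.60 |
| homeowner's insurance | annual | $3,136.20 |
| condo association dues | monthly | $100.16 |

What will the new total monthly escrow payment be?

Property tax — $13,269.84
Earthquake insurance — $2,295.60
Homeowner's insurance — $3,136.20
Condo association dues — $100.16 × 12 = $1,201.92
Total per year = $19,903.56
Per month = $19,903.56 ÷ 12 = $1,658.63
Shortage spread = $975.60 / 12 = $81.30/mo
New monthly escrow = $1,658.63 + $81.30 = $1,739.93

$1,739.93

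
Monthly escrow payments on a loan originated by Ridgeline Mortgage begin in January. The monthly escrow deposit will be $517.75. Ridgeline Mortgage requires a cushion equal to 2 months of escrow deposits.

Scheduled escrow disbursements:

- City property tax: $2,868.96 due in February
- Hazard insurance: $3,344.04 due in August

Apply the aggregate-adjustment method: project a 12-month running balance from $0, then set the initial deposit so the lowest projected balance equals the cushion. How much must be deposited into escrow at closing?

Cushion = 2 × $517.75 = $1,035.50
Trial balance (start $0, +$517.75 each month, − disbursements):
  Jan: +$517.75 → $517.75
  Feb: +$517.75 − $2,868.96 → -$1,833.46
  Mar: +$517.75 → -$1,315.71
  Apr: +$517.75 → -$797.96
  May: +$517.75 → -$280.21
  Jun: +$517.75 → $237.54
  Jul: +$517.75 → $755.29
  Aug: +$517.75 − $3,344.04 → -$2,071.00
  Sep: +$517.75 → -$1,553.25
  Oct: +$517.75 → -$1,035.50
  Nov: +$517.75 → -$517.75
  Dec: +$517.75 → $0.00
Lowest trial balance = -$2,071.00 (Aug)
Initial deposit = cushion − low point = $1,035.50 − (-$2,071.00) = $3,106.50

$3,106.50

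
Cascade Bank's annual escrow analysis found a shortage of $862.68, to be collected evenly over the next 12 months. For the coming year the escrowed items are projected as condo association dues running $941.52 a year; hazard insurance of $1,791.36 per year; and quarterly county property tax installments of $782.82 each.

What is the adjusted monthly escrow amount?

Condo association dues — $941.52
Hazard insurance — $1,791.36
County property tax — $782.82 × 4 = $3,131.28
Yearly total = $941.52 + $1,791.36 + $3,131.28 = $5,864.16
Base monthly escrow = $5,864.16 ÷ 12 = $488.68
Monthly shortage recovery: $862.68 ÷ 12 = $71.89
New monthly escrow = $488.68 + $71.89 = $560.57

$560.57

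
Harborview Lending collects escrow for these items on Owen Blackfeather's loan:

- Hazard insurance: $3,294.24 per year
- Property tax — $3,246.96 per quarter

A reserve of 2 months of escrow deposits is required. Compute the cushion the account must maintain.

Hazard insurance — $3,294.24/yr
Property tax — $3,246.96 × 4 = $12,987.84/yr
Yearly total = $3,294.24 + $12,987.84 = $16,282.08
Per month = $16,282.08 ÷ 12 = $1,356.84
Reserve = 2 × $1,356.84 = $2,713.68

$2,713.68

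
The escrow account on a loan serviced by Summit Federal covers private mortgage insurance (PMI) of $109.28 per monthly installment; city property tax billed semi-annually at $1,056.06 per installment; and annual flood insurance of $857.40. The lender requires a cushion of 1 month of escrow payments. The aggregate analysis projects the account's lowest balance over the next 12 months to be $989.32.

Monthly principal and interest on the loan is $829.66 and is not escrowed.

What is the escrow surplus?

Private mortgage insurance (PMI): $109.28 × 12 = $1,311.36 annually
City property tax: $1,056.06 × 2 = $2,112.12 annually
Flood insurance: $857.40 annually
Total annual escrow = $1,311.36 + $2,112.12 + $857.40 = $4,280.88
Per month = $4,280.88 / 12 = $356.74
Cushion = 1 × $356.74 = $356.74
Surplus = $989.32 − $356.74 = $632.58

$632.58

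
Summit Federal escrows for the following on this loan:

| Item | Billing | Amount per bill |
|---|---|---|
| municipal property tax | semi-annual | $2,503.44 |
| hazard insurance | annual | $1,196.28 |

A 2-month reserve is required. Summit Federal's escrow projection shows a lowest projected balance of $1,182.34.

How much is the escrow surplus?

Municipal property tax — $2,503.44 × 2 = $5,006.88 annually
Hazard insurance — $1,196.28 annually
Combined annual = $5,006.88 + $1,196.28 = $6,203.16
Per month = $6,203.16 ÷ 12 = $516.93
Required cushion = 2 × $516.93 = $1,033.86
Excess over cushion: $1,182.34 − $1,033.86 = $148.48

$148.48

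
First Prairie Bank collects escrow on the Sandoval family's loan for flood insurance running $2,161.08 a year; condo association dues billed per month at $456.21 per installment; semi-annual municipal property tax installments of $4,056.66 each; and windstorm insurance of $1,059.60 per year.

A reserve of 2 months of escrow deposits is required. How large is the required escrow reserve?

Flood insurance = $2,161.08
Condo association dues = $456.21 × 12 = $5,474.52
Municipal property tax = $4,056.66 × 2 = $8,113.32
Windstorm insurance = $1,059.60
Total annual escrow = $2,161.08 + $5,474.52 + $8,113.32 + $1,059.60 = $16,808.52
Monthly escrow = $16,808.52 / 12 = $1,400.71
Required cushion = 2 × $1,400.71 = $2,801.42

$2,801.42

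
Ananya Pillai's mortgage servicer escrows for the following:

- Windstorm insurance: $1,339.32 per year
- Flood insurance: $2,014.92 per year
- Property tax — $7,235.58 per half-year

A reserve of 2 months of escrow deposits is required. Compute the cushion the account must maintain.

Windstorm insurance — $1,339.32 per year
Flood insurance — $2,014.92 per year
Property tax — $7,235.58 × 2 = $14,471.16 per year
Total annual escrow = $1,339.32 + $2,014.92 + $14,471.16 = $17,825.40
Base monthly escrow = $17,825.40 ÷ 12 = $1,485.45
Reserve = 2 × $1,485.45 = $2,970.90

$2,970.90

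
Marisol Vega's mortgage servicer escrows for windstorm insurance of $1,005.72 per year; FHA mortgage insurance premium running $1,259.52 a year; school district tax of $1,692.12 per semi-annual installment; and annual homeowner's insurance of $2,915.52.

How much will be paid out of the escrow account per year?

Windstorm insurance = $1,005.72 annually
FHA mortgage insurance premium = $1,259.52 annually
School district tax = $1,692.12 × 2 = $3,384.24 annually
Homeowner's insurance = $2,915.52 annually
Combined annual = $8,565.00

$8,565.00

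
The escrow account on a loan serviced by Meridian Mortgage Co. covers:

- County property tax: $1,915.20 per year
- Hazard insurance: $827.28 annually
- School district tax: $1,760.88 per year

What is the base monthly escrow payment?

County property tax: $1,915.20 annually
Hazard insurance: $827.28 annually
School district tax: $1,760.88 annually
Yearly total = $1,915.20 + $827.28 + $1,760.88 = $4,503.36
Monthly escrow = $4,503.36 / 12 = $375.28

$375.28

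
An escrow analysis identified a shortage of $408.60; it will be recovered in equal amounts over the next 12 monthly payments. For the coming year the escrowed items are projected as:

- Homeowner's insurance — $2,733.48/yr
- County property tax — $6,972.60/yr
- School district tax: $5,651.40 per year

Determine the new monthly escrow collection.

Homeowner's insurance: $2,733.48/yr
County property tax: $6,972.60/yr
School district tax: $5,651.40/yr
Combined annual = $15,357.48
Base monthly escrow = $15,357.48 ÷ 12 = $1,279.79
Monthly shortage recovery: $408.60 / 12 = $34.05
Adjusted monthly = $1,279.79 + $34.05 = $1,313.84

$1,313.84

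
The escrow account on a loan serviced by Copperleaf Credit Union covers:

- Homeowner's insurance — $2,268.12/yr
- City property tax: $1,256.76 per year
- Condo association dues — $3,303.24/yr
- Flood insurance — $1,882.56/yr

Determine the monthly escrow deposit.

$725.89

Homeowner's insurance = $2,268.12/yr
City property tax = $1,256.76/yr
Condo association dues = $3,303.24/yr
Flood insurance = $1,882.56/yr
Annual escrow total = $2,268.12 + $1,256.76 + $3,303.24 + $1,882.56 = $8,710.68
Base monthly escrow = $8,710.68 ÷ 12 = $725.89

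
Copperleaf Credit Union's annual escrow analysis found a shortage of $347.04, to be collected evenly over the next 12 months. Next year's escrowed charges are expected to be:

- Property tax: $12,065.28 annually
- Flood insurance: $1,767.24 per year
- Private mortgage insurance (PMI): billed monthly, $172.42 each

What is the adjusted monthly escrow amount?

$1,354.05

Property tax = $12,065.28
Flood insurance = $1,767.24
Private mortgage insurance (PMI) = $172.42 × 12 = $2,069.04
Annual escrow total = $15,901.56
Per month = $15,901.56 ÷ 12 = $1,325.13
Shortage per month = $347.04 ÷ 12 = $28.92
Adjusted monthly = $1,325.13 + $28.92 = $1,354.05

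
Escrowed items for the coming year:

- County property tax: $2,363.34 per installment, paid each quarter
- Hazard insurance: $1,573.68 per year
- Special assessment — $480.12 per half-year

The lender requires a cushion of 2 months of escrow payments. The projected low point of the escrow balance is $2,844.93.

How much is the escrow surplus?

$847.05

County property tax — $2,363.34 × 4 = $9,453.36 annually
Hazard insurance — $1,573.68 annually
Special assessment — $480.12 × 2 = $960.24 annually
Combined annual = $11,987.28
Monthly escrow = $11,987.28 ÷ 12 = $998.94
Required reserve = 2 × $998.94 = $1,997.88
Surplus = $2,844.93 − $1,997.88 = $847.05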